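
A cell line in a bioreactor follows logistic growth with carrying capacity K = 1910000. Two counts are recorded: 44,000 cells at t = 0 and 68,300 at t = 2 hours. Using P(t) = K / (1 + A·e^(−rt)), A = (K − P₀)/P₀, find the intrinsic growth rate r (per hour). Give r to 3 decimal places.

r ≈ 0.226 per hour

A = (1910000 − 44000)/44000 = 42.40909
68300 = 1910000/(1 + 42.40909·e^(−r·2)) → e^(−2r) = (27.96486 − 1)/42.40909 = 0.635827
r = −ln(0.635827)/2 = 0.45283/2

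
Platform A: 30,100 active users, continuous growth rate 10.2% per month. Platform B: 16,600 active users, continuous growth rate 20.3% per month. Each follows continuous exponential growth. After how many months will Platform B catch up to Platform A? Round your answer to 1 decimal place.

30100·e^(0.102t) = 16600·e^(0.203t)
30100/16600 = e^((0.203 − 0.102)t) → ln(1.81325) = 0.101·t
t = 0.59512 / 0.101

t ≈ 5.9 months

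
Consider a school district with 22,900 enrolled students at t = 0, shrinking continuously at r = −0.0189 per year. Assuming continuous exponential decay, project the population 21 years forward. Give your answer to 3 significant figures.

P(21) = 22900 · e^(-0.0189·21) = 22900 · e^(-0.3969)
= 22900 · 0.6724 ≈ 15397.99

≈ 15,400 enrolled students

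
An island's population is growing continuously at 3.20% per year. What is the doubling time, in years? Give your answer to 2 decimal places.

doubling time = ln(2) / |r| = 0.69315 / 0.032

doubling time ≈ 21.66 years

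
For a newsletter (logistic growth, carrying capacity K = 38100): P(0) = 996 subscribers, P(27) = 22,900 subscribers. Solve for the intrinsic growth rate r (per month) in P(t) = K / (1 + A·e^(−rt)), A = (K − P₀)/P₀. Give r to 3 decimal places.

A = (38100 − 996)/996 = 37.25301
22900 = 38100/(1 + 37.25301·e^(−r·27)) → e^(−27r) = (1.66376 − 1)/37.25301 = 0.017817
r = −ln(0.017817)/27 = 4.02757/27

r ≈ 0.149 per month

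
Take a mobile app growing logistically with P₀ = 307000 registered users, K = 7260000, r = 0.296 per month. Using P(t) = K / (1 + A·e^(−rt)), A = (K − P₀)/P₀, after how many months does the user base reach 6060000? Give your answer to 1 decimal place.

A = (7260000 − 307000)/307000 = 22.64821
6060000 = 7260000/(1 + 22.64821·e^(−0.296t)) → 1 + 22.64821·e^(−0.296t) = 1.19802
e^(−0.296t) = 0.008743 → t = ln(114.37345)/0.296 = 4.73947/0.296

t ≈ 16.0 months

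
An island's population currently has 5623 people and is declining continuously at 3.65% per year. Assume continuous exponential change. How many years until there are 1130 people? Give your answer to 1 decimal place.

t ≈ 44.0 years

1130 = 5623 · e^(-0.0365·t)
t = ln(1130/5623) / -0.0365 = ln(0.20096) / -0.0365 = -1.60465 / -0.0365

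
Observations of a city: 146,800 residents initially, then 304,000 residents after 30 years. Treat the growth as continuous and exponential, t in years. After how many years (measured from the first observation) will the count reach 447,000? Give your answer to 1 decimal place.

t ≈ 45.9 years

r = ln(304000/146800) / 30 ≈ 0.024265 per year
t = ln(447000/146800) / r = 1.11349 / 0.024265 ≈ 45.888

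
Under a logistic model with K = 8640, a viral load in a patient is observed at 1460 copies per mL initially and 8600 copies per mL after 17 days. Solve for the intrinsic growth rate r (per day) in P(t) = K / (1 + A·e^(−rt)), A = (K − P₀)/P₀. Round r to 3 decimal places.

r ≈ 0.410 per day

A = (8640 − 1460)/1460 = 4.91781
8600 = 8640/(1 + 4.91781·e^(−r·17)) → e^(−17r) = (1.00465 − 1)/4.91781 = 0.000946
r = −ln(0.000946)/17 = 6.9635/17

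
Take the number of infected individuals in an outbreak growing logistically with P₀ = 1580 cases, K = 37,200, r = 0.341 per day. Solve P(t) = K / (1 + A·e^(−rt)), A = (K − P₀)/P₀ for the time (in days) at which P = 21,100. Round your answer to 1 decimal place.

A = (37200 − 1580)/1580 = 22.5443
21100 = 37200/(1 + 22.5443·e^(−0.341t)) → 1 + 22.5443·e^(−0.341t) = 1.76303
e^(−0.341t) = 0.033846 → t = ln(29.54564)/0.341 = 3.38594/0.341

t ≈ 9.9 days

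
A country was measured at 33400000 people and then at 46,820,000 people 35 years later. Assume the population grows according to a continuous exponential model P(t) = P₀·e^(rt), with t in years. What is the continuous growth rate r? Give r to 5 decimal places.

46820000 = 33400000 · e^(r·35)
e^(35r) = 46820000/33400000 = 1.4018
r = ln(1.4018) / 35 = 0.33775 / 35

r ≈ 0.00965 per year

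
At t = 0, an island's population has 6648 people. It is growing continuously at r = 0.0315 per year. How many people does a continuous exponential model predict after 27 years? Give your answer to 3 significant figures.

P(27) = 6648 · e^(0.0315·27) = 6648 · e^(0.8505)
= 6648 · 2.34082 ≈ 15561.75

≈ 15,600 people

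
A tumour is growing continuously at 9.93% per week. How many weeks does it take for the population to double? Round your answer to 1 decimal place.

doubling time ≈ 7.0 weeks

doubling time = ln(2) / |r| = 0.69315 / 0.0993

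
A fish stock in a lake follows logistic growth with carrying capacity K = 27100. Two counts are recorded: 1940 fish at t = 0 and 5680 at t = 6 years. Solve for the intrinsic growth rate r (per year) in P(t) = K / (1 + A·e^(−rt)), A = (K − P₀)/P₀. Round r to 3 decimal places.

r ≈ 0.206 per year

A = (27100 − 1940)/1940 = 12.96907
5680 = 27100/(1 + 12.96907·e^(−r·6)) → e^(−6r) = (4.77113 − 1)/12.96907 = 0.290778
r = −ln(0.290778)/6 = 1.23519/6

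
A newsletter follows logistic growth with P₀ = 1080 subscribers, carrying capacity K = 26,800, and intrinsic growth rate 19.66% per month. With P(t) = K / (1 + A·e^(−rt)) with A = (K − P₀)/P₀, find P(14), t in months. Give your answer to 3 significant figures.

A = (26800 − 1080)/1080 = 23.81481
P(14) = 26800 / (1 + 23.81481·e^(−0.1966·14)) = 26800 / (1 + 23.81481·0.063775)
= 26800 / 2.51878 ≈ 10640.07

≈ 10,600 subscribers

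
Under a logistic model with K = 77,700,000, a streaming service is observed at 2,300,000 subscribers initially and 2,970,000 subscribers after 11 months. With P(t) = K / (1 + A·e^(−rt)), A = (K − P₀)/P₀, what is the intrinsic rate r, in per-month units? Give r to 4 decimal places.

A = (77700000 − 2300000)/2300000 = 32.78261
2970000 = 77700000/(1 + 32.78261·e^(−r·11)) → e^(−11r) = (26.16162 − 1)/32.78261 = 0.767529
r = −ln(0.767529)/11 = 0.26458/11

r ≈ 0.0241 per month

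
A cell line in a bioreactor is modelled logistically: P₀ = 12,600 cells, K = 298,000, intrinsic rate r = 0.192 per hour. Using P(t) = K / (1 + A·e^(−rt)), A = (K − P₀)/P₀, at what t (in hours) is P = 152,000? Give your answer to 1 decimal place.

A = (298000 − 12600)/12600 = 22.65079
152000 = 298000/(1 + 22.65079·e^(−0.192t)) → 1 + 22.65079·e^(−0.192t) = 1.96053
e^(−0.192t) = 0.042406 → t = ln(23.58165)/0.192 = 3.16047/0.192

t ≈ 16.5 hours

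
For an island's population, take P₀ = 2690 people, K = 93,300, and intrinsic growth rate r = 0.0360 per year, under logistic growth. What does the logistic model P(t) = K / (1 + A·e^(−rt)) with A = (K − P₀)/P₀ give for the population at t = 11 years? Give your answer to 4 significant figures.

A = (93300 − 2690)/2690 = 33.68401
P(11) = 93300 / (1 + 33.68401·e^(−0.036·11)) = 93300 / (1 + 33.68401·0.673007)
= 93300 / 23.66957 ≈ 3941.77

≈ 3,942 people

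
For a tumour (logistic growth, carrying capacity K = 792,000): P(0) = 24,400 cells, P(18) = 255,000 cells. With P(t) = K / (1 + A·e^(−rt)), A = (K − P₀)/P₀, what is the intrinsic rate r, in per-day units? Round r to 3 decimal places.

r ≈ 0.150 per day

A = (792000 − 24400)/24400 = 31.45902
255000 = 792000/(1 + 31.45902·e^(−r·18)) → e^(−18r) = (3.10588 − 1)/31.45902 = 0.066941
r = −ln(0.066941)/18 = 2.70395/18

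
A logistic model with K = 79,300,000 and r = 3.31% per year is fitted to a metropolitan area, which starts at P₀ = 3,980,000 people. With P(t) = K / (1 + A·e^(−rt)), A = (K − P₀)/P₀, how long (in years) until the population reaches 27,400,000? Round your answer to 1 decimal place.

t ≈ 69.5 years

A = (79300000 − 3980000)/3980000 = 18.92462
27400000 = 79300000/(1 + 18.92462·e^(−0.0331t)) → 1 + 18.92462·e^(−0.0331t) = 2.89416
e^(−0.0331t) = 0.10009 → t = ln(9.99103)/0.0331 = 2.30169/0.0331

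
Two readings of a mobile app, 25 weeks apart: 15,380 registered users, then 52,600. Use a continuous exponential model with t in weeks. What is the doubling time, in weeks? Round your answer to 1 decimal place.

r = ln(52600/15380) / 25 = ln(3.42003) / 25 ≈ 0.049186 per week
doubling time = ln 2 / |r| = 0.69315 / 0.049186

doubling time ≈ 14.1 weeks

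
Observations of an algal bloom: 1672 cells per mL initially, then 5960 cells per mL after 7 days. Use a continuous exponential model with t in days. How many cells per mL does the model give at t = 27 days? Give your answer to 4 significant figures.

r = ln(5960/1672) / 7 ≈ 0.181579 per day
P(27) = 1672 · e^(0.181579·27) = 1672 · 134.64226 ≈ 225121.85

≈ 225,100 cells per mL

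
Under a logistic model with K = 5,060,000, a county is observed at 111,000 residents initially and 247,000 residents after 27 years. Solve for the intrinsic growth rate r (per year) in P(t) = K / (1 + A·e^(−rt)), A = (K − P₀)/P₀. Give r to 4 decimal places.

r ≈ 0.0307 per year

A = (5060000 − 111000)/111000 = 44.58559
247000 = 5060000/(1 + 44.58559·e^(−r·27)) → e^(−27r) = (20.48583 − 1)/44.58559 = 0.437043
r = −ln(0.437043)/27 = 0.82772/27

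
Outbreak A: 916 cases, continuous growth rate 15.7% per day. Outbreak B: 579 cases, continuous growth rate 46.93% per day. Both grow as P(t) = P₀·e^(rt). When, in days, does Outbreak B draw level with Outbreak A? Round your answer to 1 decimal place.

916·e^(0.157t) = 579·e^(0.4693t)
916/579 = e^((0.4693 − 0.157)t) → ln(1.58204) = 0.3123·t
t = 0.45871 / 0.3123

t ≈ 1.5 days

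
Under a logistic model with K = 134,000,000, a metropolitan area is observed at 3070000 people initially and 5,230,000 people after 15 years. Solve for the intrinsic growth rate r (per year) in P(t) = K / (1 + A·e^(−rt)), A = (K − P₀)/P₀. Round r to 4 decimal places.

r ≈ 0.0366 per year

A = (134000000 − 3070000)/3070000 = 42.64821
5230000 = 134000000/(1 + 42.64821·e^(−r·15)) → e^(−15r) = (25.62141 − 1)/42.64821 = 0.577314
r = −ln(0.577314)/15 = 0.54937/15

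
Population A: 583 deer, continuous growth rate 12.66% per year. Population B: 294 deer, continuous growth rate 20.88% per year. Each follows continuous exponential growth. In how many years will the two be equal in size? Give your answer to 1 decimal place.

t ≈ 8.3 years

583·e^(0.1266t) = 294·e^(0.2088t)
583/294 = e^((0.2088 − 0.1266)t) → ln(1.98299) = 0.0822·t
t = 0.68461 / 0.0822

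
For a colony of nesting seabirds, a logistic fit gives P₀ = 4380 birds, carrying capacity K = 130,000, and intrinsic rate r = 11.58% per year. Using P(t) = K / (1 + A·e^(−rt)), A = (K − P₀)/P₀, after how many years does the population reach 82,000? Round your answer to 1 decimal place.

A = (130000 − 4380)/4380 = 28.68037
82000 = 130000/(1 + 28.68037·e^(−0.1158t)) → 1 + 28.68037·e^(−0.1158t) = 1.58537
e^(−0.1158t) = 0.02041 → t = ln(48.99562)/0.1158 = 3.89173/0.1158

t ≈ 33.6 years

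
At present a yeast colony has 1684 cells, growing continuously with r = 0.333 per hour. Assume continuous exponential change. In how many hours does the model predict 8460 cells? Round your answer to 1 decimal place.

8460 = 1684 · e^(0.333·t)
t = ln(8460/1684) / 0.333 = ln(5.02375) / 0.333 = 1.61418 / 0.333

t ≈ 4.8 hours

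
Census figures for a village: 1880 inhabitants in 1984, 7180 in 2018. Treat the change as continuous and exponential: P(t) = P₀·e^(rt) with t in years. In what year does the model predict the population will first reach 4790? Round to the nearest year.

year 2008

r = ln(7180/1880) / 34 = 1.34003/34 ≈ 0.039413 per year
t = ln(4790/1880) / r = 0.93526/0.039413 ≈ 23.73 years after 1984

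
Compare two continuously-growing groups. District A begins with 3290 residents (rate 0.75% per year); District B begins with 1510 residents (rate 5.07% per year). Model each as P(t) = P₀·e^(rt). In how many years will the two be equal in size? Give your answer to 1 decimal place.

t ≈ 18.0 years

3290·e^(0.0075t) = 1510·e^(0.0507t)
3290/1510 = e^((0.0507 − 0.0075)t) → ln(2.17881) = 0.0432·t
t = 0.77878 / 0.0432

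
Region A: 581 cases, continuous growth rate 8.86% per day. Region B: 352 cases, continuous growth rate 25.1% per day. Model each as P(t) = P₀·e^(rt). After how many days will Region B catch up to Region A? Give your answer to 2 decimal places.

t ≈ 3.09 days

581·e^(0.0886t) = 352·e^(0.251t)
581/352 = e^((0.251 − 0.0886)t) → ln(1.65057) = 0.1624·t
t = 0.50112 / 0.1624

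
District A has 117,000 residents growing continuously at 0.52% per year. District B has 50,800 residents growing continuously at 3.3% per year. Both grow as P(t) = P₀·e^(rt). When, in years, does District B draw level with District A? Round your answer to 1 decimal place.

t ≈ 30.0 years

117000·e^(0.0052t) = 50800·e^(0.033t)
117000/50800 = e^((0.033 − 0.0052)t) → ln(2.30315) = 0.0278·t
t = 0.83428 / 0.0278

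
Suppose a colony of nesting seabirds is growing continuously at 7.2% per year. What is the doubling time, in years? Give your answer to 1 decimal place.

doubling time = ln(2) / |r| = 0.69315 / 0.072

doubling time ≈ 9.6 years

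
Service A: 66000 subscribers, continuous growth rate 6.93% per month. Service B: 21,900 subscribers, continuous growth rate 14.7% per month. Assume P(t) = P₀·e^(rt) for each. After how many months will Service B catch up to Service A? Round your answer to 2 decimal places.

t ≈ 14.20 months

66000·e^(0.0693t) = 21900·e^(0.147t)
66000/21900 = e^((0.147 − 0.0693)t) → ln(3.0137) = 0.0777·t
t = 1.10317 / 0.0777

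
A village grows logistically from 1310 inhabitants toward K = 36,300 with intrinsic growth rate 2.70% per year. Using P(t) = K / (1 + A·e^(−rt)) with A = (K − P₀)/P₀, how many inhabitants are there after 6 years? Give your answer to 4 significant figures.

A = (36300 − 1310)/1310 = 26.70992
P(6) = 36300 / (1 + 26.70992·e^(−0.027·6)) = 36300 / (1 + 26.70992·0.850441)
= 36300 / 23.71522 ≈ 1530.66

≈ 1,531 inhabitants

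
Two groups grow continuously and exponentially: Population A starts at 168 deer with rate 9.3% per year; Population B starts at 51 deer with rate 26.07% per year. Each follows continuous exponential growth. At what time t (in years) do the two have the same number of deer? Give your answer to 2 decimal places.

168·e^(0.093t) = 51·e^(0.2607t)
168/51 = e^((0.2607 − 0.093)t) → ln(3.29412) = 0.1677·t
t = 1.19214 / 0.1677

t ≈ 7.11 years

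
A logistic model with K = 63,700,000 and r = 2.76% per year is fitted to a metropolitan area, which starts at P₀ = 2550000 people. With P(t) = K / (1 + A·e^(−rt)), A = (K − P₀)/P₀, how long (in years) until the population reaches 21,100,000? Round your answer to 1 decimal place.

A = (63700000 − 2550000)/2550000 = 23.98039
21100000 = 63700000/(1 + 23.98039·e^(−0.0276t)) → 1 + 23.98039·e^(−0.0276t) = 3.01896
e^(−0.0276t) = 0.084192 → t = ln(11.87761)/0.0276 = 2.47466/0.0276

t ≈ 89.7 years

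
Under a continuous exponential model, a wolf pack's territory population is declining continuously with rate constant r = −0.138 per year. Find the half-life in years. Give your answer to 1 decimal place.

half-life ≈ 5.0 years

half-life = ln(2) / |r| = 0.69315 / 0.138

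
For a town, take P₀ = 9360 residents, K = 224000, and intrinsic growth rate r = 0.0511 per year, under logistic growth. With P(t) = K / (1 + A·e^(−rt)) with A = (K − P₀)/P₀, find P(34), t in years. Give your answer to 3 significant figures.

A = (224000 − 9360)/9360 = 22.93162
P(34) = 224000 / (1 + 22.93162·e^(−0.0511·34)) = 224000 / (1 + 22.93162·0.175977)
= 224000 / 5.03545 ≈ 44484.64

≈ 44,500 residents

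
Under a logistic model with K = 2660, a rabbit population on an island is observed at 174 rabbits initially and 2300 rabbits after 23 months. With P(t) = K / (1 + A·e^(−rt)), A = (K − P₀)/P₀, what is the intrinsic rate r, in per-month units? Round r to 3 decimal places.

A = (2660 − 174)/174 = 14.28736
2300 = 2660/(1 + 14.28736·e^(−r·23)) → e^(−23r) = (1.15652 − 1)/14.28736 = 0.010955
r = −ln(0.010955)/23 = 4.51394/23

r ≈ 0.196 per month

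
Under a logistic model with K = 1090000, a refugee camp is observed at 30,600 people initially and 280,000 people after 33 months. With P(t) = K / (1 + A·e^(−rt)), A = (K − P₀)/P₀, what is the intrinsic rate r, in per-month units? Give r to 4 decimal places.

r ≈ 0.0752 per month

A = (1090000 − 30600)/30600 = 34.62092
280000 = 1090000/(1 + 34.62092·e^(−r·33)) → e^(−33r) = (3.89286 − 1)/34.62092 = 0.083558
r = −ln(0.083558)/33 = 2.48221/33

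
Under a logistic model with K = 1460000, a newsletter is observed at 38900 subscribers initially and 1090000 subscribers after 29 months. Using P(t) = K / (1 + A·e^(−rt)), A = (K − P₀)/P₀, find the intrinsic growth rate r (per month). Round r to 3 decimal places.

A = (1460000 − 38900)/38900 = 36.53213
1090000 = 1460000/(1 + 36.53213·e^(−r·29)) → e^(−29r) = (1.33945 − 1)/36.53213 = 0.009292
r = −ln(0.009292)/29 = 4.67862/29

r ≈ 0.161 per month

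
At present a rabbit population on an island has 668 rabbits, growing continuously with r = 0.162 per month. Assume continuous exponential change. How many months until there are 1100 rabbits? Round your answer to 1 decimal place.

1100 = 668 · e^(0.162·t)
t = ln(1100/668) / 0.162 = ln(1.64671) / 0.162 = 0.49878 / 0.162

t ≈ 3.1 months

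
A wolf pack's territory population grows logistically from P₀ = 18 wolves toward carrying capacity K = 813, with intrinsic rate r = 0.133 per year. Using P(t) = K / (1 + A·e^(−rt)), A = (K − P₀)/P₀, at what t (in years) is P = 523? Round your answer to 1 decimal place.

A = (813 − 18)/18 = 44.16667
523 = 813/(1 + 44.16667·e^(−0.133t)) → 1 + 44.16667·e^(−0.133t) = 1.55449
e^(−0.133t) = 0.012555 → t = ln(79.6523)/0.133 = 4.37767/0.133

t ≈ 32.9 years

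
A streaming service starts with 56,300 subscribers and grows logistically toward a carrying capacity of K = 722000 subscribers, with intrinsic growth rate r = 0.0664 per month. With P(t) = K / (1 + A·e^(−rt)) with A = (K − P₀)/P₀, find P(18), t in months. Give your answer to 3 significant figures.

A = (722000 − 56300)/56300 = 11.82416
P(18) = 722000 / (1 + 11.82416·e^(−0.0664·18)) = 722000 / (1 + 11.82416·0.302643)
= 722000 / 4.5785 ≈ 157693.46

≈ 158,000 subscribers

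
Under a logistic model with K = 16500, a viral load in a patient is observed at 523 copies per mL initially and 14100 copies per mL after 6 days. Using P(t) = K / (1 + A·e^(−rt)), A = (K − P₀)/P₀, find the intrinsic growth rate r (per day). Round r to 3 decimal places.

A = (16500 − 523)/523 = 30.54876
14100 = 16500/(1 + 30.54876·e^(−r·6)) → e^(−6r) = (1.17021 − 1)/30.54876 = 0.005572
r = −ln(0.005572)/6 = 5.19003/6

r ≈ 0.865 per day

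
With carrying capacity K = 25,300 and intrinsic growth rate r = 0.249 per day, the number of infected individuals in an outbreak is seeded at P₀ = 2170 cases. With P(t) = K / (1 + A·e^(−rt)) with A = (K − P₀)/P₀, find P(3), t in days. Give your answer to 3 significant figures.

≈ 4,180 cases

A = (25300 − 2170)/2170 = 10.65899
P(3) = 25300 / (1 + 10.65899·e^(−0.249·3)) = 25300 / (1 + 10.65899·0.473786)
= 25300 / 6.05008 ≈ 4181.77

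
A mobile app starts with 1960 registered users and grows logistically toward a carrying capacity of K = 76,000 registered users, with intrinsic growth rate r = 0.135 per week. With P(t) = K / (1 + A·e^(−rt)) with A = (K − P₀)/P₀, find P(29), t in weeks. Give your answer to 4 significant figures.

≈ 43,350 registered users

A = (76000 − 1960)/1960 = 37.77551
P(29) = 76000 / (1 + 37.77551·e^(−0.135·29)) = 76000 / (1 + 37.77551·0.019941)
= 76000 / 1.75326 ≈ 43347.71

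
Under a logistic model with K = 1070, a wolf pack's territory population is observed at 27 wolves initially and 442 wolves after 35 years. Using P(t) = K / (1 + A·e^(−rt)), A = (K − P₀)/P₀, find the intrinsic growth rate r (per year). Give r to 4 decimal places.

r ≈ 0.0944 per year

A = (1070 − 27)/27 = 38.62963
442 = 1070/(1 + 38.62963·e^(−r·35)) → e^(−35r) = (2.42081 − 1)/38.62963 = 0.03678
r = −ln(0.03678)/35 = 3.30279/35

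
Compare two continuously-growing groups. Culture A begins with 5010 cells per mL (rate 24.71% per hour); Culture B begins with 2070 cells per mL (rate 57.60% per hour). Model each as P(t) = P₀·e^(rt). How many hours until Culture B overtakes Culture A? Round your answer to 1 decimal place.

5010·e^(0.2471t) = 2070·e^(0.576t)
5010/2070 = e^((0.576 − 0.2471)t) → ln(2.42029) = 0.3289·t
t = 0.88389 / 0.3289

t ≈ 2.7 hours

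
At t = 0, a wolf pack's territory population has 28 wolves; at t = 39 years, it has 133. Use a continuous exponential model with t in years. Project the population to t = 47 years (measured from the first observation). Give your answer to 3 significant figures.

r = ln(133/28) / 39 ≈ 0.039952 per year
P(47) = 28 · e^(0.039952·47) = 28 · 6.53887 ≈ 183.09

≈ 183 wolves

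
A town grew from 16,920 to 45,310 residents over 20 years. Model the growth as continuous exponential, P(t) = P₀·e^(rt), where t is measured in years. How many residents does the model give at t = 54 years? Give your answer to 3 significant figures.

r = ln(45310/16920) / 20 ≈ 0.049252 per year
P(54) = 16920 · e^(0.049252·54) = 16920 · 14.29035 ≈ 241792.8

≈ 242,000 residents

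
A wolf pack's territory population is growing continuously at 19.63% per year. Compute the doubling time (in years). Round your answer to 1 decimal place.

doubling time = ln(2) / |r| = 0.69315 / 0.1963

doubling time ≈ 3.5 years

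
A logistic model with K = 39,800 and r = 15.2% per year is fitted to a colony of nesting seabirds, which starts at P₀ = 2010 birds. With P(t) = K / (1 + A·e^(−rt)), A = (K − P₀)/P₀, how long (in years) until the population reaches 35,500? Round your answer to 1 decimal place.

A = (39800 − 2010)/2010 = 18.801
35500 = 39800/(1 + 18.801·e^(−0.152t)) → 1 + 18.801·e^(−0.152t) = 1.12113
e^(−0.152t) = 0.006443 → t = ln(155.21752)/0.152 = 5.04483/0.152

t ≈ 33.2 years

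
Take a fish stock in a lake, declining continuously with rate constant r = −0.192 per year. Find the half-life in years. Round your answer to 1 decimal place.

half-life ≈ 3.6 years

half-life = ln(2) / |r| = 0.69315 / 0.192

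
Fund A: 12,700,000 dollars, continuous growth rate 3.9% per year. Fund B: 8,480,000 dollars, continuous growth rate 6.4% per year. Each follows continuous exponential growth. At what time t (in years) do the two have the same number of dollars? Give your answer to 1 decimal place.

t ≈ 16.2 years

12700000·e^(0.039t) = 8480000·e^(0.064t)
12700000/8480000 = e^((0.064 − 0.039)t) → ln(1.49764) = 0.025·t
t = 0.40389 / 0.025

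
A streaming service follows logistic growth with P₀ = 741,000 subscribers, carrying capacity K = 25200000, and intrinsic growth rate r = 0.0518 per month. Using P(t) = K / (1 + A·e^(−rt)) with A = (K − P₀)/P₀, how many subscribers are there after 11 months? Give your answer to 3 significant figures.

A = (25200000 − 741000)/741000 = 33.0081
P(11) = 25200000 / (1 + 33.0081·e^(−0.0518·11)) = 25200000 / (1 + 33.0081·0.565639)
= 25200000 / 19.67065 ≈ 1281096.3

≈ 1,280,000 subscribers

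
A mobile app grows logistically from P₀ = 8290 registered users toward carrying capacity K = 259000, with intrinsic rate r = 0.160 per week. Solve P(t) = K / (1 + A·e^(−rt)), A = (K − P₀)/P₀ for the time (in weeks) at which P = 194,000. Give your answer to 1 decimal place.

A = (259000 − 8290)/8290 = 30.24246
194000 = 259000/(1 + 30.24246·e^(−0.16t)) → 1 + 30.24246·e^(−0.16t) = 1.33505
e^(−0.16t) = 0.011079 → t = ln(90.26211)/0.16 = 4.50272/0.16

t ≈ 28.1 weeks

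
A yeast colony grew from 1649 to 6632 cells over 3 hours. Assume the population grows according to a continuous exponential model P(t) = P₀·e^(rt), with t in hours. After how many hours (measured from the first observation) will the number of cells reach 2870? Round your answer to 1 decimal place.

t ≈ 1.2 hours

r = ln(6632/1649) / 3 ≈ 0.463912 per hour
t = ln(2870/1649) / r = 0.55414 / 0.463912 ≈ 1.194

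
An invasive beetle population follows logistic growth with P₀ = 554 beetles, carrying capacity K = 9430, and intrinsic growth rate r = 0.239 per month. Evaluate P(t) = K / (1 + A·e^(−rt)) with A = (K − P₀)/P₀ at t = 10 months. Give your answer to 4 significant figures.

A = (9430 − 554)/554 = 16.02166
P(10) = 9430 / (1 + 16.02166·e^(−0.239·10)) = 9430 / (1 + 16.02166·0.09163)
= 9430 / 2.46806 ≈ 3820.82

≈ 3,821 beetles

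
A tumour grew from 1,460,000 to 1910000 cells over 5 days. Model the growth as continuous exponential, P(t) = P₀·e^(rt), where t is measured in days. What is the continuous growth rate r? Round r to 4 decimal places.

r ≈ 0.0537 per day

1910000 = 1460000 · e^(r·5)
e^(5r) = 1910000/1460000 = 1.30822
r = ln(1.30822) / 5 = 0.26867 / 5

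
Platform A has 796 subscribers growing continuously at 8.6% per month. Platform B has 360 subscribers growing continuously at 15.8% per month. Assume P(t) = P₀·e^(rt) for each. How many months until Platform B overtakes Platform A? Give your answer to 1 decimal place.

t ≈ 11.0 months

796·e^(0.086t) = 360·e^(0.158t)
796/360 = e^((0.158 − 0.086)t) → ln(2.21111) = 0.072·t
t = 0.7935 / 0.072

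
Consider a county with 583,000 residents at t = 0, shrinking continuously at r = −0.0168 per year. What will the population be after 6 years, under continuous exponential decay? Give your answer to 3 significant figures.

≈ 527,000 residents

P(6) = 583000 · e^(-0.0168·6) = 583000 · e^(-0.1008)
= 583000 · 0.90411 ≈ 527098.37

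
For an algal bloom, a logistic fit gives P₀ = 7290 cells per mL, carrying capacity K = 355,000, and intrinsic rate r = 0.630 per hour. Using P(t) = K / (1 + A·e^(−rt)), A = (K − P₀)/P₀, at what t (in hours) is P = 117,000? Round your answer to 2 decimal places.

t ≈ 5.01 hours

A = (355000 − 7290)/7290 = 47.69684
117000 = 355000/(1 + 47.69684·e^(−0.63t)) → 1 + 47.69684·e^(−0.63t) = 3.03419
e^(−0.63t) = 0.042648 → t = ln(23.44761)/0.63 = 3.15477/0.63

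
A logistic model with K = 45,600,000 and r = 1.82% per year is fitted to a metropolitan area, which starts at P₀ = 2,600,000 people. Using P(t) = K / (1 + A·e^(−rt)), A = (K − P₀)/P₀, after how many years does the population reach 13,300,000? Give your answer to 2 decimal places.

t ≈ 105.41 years

A = (45600000 − 2600000)/2600000 = 16.53846
13300000 = 45600000/(1 + 16.53846·e^(−0.0182t)) → 1 + 16.53846·e^(−0.0182t) = 3.42857
e^(−0.0182t) = 0.146844 → t = ln(6.80995)/0.0182 = 1.91839/0.0182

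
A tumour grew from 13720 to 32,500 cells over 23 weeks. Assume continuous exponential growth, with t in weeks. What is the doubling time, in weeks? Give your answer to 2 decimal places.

r = ln(32500/13720) / 23 = ln(2.3688) / 23 ≈ 0.037495 per week
doubling time = ln 2 / |r| = 0.69315 / 0.037495

doubling time ≈ 18.49 weeks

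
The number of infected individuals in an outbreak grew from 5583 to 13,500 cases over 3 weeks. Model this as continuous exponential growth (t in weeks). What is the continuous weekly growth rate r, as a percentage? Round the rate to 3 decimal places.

13500 = 5583 · e^(r·3)
e^(3r) = 13500/5583 = 2.41805
r = ln(2.41805) / 3 = 0.88296 / 3

r ≈ 29.432% per week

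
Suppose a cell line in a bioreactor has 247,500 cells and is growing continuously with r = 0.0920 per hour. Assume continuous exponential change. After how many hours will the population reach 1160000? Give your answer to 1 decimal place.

1160000 = 247500 · e^(0.092·t)
t = ln(1160000/247500) / 0.092 = ln(4.68687) / 0.092 = 1.54476 / 0.092

t ≈ 16.8 hours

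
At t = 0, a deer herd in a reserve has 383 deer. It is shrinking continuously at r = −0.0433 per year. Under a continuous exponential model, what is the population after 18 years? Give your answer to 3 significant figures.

≈ 176 deer

P(18) = 383 · e^(-0.0433·18) = 383 · e^(-0.7794)
= 383 · 0.45868 ≈ 175.67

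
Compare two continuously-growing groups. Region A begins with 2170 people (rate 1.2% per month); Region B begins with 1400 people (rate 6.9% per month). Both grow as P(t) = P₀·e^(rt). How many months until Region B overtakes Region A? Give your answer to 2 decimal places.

t ≈ 7.69 months

2170·e^(0.012t) = 1400·e^(0.069t)
2170/1400 = e^((0.069 − 0.012)t) → ln(1.55) = 0.057·t
t = 0.43825 / 0.057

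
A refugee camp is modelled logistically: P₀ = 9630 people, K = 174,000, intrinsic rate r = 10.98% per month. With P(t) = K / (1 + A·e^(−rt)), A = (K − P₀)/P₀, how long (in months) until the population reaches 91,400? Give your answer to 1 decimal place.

A = (174000 − 9630)/9630 = 17.06854
91400 = 174000/(1 + 17.06854·e^(−0.1098t)) → 1 + 17.06854·e^(−0.1098t) = 1.90372
e^(−0.1098t) = 0.052947 → t = ln(18.88698)/0.1098 = 2.93847/0.1098

t ≈ 26.8 months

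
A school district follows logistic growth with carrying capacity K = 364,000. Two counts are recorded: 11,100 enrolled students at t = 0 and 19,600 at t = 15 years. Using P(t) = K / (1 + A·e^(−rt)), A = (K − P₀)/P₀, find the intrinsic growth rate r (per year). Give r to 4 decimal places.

r ≈ 0.0395 per year

A = (364000 − 11100)/11100 = 31.79279
19600 = 364000/(1 + 31.79279·e^(−r·15)) → e^(−15r) = (18.57143 − 1)/31.79279 = 0.552686
r = −ln(0.552686)/15 = 0.59297/15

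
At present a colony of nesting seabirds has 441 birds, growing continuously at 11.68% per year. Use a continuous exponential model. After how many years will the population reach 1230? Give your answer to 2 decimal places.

1230 = 441 · e^(0.1168·t)
t = ln(1230/441) / 0.1168 = ln(2.78912) / 0.1168 = 1.02572 / 0.1168

t ≈ 8.78 years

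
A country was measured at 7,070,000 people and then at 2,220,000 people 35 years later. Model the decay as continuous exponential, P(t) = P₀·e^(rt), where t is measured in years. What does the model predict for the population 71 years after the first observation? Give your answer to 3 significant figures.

≈ 674,000 people

r = ln(2220000/7070000) / 35 ≈ -0.033096 per year
P(71) = 7070000 · e^(-0.033096·71) = 7070000 · 0.09539 ≈ 674393.24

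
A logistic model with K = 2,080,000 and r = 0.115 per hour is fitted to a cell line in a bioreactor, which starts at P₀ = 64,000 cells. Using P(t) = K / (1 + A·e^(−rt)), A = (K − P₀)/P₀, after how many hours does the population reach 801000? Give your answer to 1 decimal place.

t ≈ 25.9 hours

A = (2080000 − 64000)/64000 = 31.5
801000 = 2080000/(1 + 31.5·e^(−0.115t)) → 1 + 31.5·e^(−0.115t) = 2.59675
e^(−0.115t) = 0.050691 → t = ln(19.72752)/0.115 = 2.98201/0.115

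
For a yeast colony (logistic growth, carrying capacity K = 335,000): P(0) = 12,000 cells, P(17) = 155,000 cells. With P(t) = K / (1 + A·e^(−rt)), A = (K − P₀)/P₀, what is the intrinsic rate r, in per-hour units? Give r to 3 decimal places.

r ≈ 0.185 per hour

A = (335000 − 12000)/12000 = 26.91667
155000 = 335000/(1 + 26.91667·e^(−r·17)) → e^(−17r) = (2.16129 − 1)/26.91667 = 0.043144
r = −ln(0.043144)/17 = 3.14321/17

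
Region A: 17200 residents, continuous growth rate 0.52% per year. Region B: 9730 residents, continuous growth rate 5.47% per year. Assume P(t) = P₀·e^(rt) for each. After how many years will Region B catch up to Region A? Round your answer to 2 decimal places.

17200·e^(0.0052t) = 9730·e^(0.0547t)
17200/9730 = e^((0.0547 − 0.0052)t) → ln(1.76773) = 0.0495·t
t = 0.5697 / 0.0495

t ≈ 11.51 years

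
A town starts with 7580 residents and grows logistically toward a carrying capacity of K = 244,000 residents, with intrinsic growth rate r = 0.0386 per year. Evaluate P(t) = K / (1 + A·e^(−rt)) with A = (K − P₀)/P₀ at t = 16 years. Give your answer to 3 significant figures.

≈ 13,700 residents

A = (244000 − 7580)/7580 = 31.18997
P(16) = 244000 / (1 + 31.18997·e^(−0.0386·16)) = 244000 / (1 + 31.18997·0.539237)
= 244000 / 17.81879 ≈ 13693.41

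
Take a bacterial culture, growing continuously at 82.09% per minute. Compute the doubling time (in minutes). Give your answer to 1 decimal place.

doubling time = ln(2) / |r| = 0.69315 / 0.8209

doubling time ≈ 0.8 minutes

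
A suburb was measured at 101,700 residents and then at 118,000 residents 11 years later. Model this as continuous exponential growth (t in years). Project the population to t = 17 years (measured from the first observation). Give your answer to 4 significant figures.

r = ln(118000/101700) / 11 ≈ 0.013514 per year
P(17) = 101700 · e^(0.013514·17) = 101700 · 1.25828 ≈ 127966.75

≈ 128,000 residents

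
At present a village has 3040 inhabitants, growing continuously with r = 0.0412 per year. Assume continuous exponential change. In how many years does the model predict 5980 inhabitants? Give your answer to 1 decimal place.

5980 = 3040 · e^(0.0412·t)
t = ln(5980/3040) / 0.0412 = ln(1.96711) / 0.0412 = 0.67656 / 0.0412

t ≈ 16.4 years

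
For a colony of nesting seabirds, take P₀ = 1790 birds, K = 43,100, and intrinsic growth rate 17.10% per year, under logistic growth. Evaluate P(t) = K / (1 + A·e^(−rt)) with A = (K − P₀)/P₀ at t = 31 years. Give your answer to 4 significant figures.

≈ 38,650 birds

A = (43100 − 1790)/1790 = 23.07821
P(31) = 43100 / (1 + 23.07821·e^(−0.171·31)) = 43100 / (1 + 23.07821·0.004987)
= 43100 / 1.11508 ≈ 38651.87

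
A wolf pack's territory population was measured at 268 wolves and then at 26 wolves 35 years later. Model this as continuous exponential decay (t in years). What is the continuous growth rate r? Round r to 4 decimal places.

r ≈ -0.0667 per year

26 = 268 · e^(r·35)
e^(35r) = 26/268 = 0.09701
r = ln(0.09701) / 35 = -2.33289 / 35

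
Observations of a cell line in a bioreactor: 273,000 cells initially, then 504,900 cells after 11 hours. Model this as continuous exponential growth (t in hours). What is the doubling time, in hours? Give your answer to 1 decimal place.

doubling time ≈ 12.4 hours

r = ln(504900/273000) / 11 = ln(1.84945) / 11 ≈ 0.055899 per hour
doubling time = ln 2 / |r| = 0.69315 / 0.055899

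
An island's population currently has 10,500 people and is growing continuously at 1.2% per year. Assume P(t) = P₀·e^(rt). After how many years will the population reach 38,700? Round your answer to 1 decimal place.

t ≈ 108.7 years

38700 = 10500 · e^(0.012·t)
t = ln(38700/10500) / 0.012 = ln(3.68571) / 0.012 = 1.30446 / 0.012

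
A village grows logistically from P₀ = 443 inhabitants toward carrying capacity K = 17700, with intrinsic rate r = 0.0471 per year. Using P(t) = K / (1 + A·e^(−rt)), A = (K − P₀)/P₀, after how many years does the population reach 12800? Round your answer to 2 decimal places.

A = (17700 − 443)/443 = 38.95485
12800 = 17700/(1 + 38.95485·e^(−0.0471t)) → 1 + 38.95485·e^(−0.0471t) = 1.38281
e^(−0.0471t) = 0.009827 → t = ln(101.75962)/0.0471 = 4.62261/0.0471

t ≈ 98.14 years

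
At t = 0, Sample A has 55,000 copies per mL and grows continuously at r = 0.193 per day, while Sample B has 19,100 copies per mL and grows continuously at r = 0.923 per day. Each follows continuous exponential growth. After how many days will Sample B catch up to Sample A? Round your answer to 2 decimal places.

t ≈ 1.45 days

55000·e^(0.193t) = 19100·e^(0.923t)
55000/19100 = e^((0.923 − 0.193)t) → ln(2.87958) = 0.73·t
t = 1.05764 / 0.73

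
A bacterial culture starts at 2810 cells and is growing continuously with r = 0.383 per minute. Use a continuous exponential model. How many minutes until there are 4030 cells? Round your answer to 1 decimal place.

4030 = 2810 · e^(0.383·t)
t = ln(4030/2810) / 0.383 = ln(1.43416) / 0.383 = 0.36058 / 0.383

t ≈ 0.9 minutes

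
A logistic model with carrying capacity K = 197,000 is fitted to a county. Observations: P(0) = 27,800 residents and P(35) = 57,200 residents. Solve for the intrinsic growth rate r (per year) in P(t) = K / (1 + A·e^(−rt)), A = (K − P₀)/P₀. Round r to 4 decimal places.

A = (197000 − 27800)/27800 = 6.08633
57200 = 197000/(1 + 6.08633·e^(−r·35)) → e^(−35r) = (3.44406 − 1)/6.08633 = 0.401565
r = −ln(0.401565)/35 = 0.91239/35

r ≈ 0.0261 per year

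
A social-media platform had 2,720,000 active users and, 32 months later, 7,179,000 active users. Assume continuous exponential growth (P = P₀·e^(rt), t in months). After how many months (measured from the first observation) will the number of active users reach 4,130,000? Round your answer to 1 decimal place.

t ≈ 13.8 months

r = ln(7179000/2720000) / 32 ≈ 0.030329 per month
t = ln(4130000/2720000) / r = 0.41765 / 0.030329 ≈ 13.77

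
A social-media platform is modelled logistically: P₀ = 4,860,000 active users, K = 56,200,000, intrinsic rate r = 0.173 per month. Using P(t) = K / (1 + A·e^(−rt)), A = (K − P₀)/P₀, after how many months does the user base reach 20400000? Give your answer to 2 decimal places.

A = (56200000 − 4860000)/4860000 = 10.56379
20400000 = 56200000/(1 + 10.56379·e^(−0.173t)) → 1 + 10.56379·e^(−0.173t) = 2.7549
e^(−0.173t) = 0.166124 → t = ln(6.01959)/0.173 = 1.79502/0.173

t ≈ 10.38 months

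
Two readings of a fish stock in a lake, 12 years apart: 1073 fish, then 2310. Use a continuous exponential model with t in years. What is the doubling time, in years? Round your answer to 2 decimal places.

doubling time ≈ 10.85 years

r = ln(2310/1073) / 12 = ln(2.15284) / 12 ≈ 0.063899 per year
doubling time = ln 2 / |r| = 0.69315 / 0.063899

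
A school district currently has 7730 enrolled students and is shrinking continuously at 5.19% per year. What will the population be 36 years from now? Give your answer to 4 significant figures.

P(36) = 7730 · e^(-0.0519·36) = 7730 · e^(-1.8684)
= 7730 · 0.15437 ≈ 1193.28

≈ 1,193 enrolled students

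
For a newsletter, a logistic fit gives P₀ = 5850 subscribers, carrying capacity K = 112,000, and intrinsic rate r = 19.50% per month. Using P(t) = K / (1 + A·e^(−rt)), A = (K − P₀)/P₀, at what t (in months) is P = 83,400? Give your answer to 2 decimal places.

A = (112000 − 5850)/5850 = 18.1453
83400 = 112000/(1 + 18.1453·e^(−0.195t)) → 1 + 18.1453·e^(−0.195t) = 1.34293
e^(−0.195t) = 0.018899 → t = ln(52.91321)/0.195 = 3.96865/0.195

t ≈ 20.35 months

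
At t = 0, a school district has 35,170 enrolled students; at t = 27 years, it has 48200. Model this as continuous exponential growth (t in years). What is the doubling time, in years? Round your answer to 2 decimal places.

doubling time ≈ 59.38 years

r = ln(48200/35170) / 27 = ln(1.37049) / 27 ≈ 0.011673 per year
doubling time = ln 2 / |r| = 0.69315 / 0.011673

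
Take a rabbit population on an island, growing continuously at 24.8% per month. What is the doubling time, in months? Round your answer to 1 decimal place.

doubling time ≈ 2.8 months

doubling time = ln(2) / |r| = 0.69315 / 0.248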